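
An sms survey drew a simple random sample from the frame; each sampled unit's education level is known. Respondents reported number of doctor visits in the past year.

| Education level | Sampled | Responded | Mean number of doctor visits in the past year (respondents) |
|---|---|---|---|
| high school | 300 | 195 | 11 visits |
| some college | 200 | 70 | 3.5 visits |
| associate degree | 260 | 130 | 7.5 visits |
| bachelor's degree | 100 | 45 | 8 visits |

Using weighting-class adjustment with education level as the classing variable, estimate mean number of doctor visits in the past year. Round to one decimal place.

Response rates by class: high school 195/300 = 65%, some college 70/200 = 35%, associate degree 130/260 = 50%, bachelor's degree 45/100 = 45%.
Each respondent's weight = sampled/responded in their class; summing within a class gives n_sampled, so:
  high school: 300 × 11 = 3300
  some college: 200 × 3.5 = 700
  associate degree: 260 × 7.5 = 1950
  bachelor's degree: 100 × 8 = 800
Adjusted estimate = 6750 / 860 = 7.84884 → 7.8.

7.8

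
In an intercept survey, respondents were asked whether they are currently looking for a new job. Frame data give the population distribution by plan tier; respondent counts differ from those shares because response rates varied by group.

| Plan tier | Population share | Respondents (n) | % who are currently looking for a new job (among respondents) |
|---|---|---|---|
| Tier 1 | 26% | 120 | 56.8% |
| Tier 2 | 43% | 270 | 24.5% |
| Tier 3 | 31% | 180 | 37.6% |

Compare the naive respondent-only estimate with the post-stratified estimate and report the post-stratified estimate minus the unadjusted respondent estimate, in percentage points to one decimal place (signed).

Unadjusted (pooled respondent) estimate weights by respondent counts:
  (120/570)×56.8 + (270/570)×24.5 + (180/570)×37.6 = 35.4368%
Post-stratifying to population shares instead:
  0.26×56.8 + 0.43×24.5 + 0.31×37.6 = 36.959%
Difference = 36.959 − 35.4368 = 1.5222 pp.

+1.5 percentage points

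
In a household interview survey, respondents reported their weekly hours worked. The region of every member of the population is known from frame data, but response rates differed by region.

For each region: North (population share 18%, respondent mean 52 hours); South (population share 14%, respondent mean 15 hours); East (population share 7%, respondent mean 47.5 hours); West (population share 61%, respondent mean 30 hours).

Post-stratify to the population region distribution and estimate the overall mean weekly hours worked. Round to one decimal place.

33.1

Reweight to the known region distribution:
  North: 0.18 × 52 = 9.36
  South: 0.14 × 15 = 2.1
  East: 0.07 × 47.5 = 3.325
  West: 0.61 × 30 = 18.3
Post-stratified estimate = 33.085 → 33.1.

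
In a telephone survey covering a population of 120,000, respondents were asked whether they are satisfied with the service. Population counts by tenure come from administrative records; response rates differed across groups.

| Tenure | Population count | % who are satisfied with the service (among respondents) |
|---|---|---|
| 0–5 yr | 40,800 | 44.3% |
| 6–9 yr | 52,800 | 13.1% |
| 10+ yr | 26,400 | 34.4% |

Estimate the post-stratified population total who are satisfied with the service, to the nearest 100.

Apply each group's respondent rate to its population count:
  0–5 yr: 40,800 × 44.3% = 18074.4
  6–9 yr: 52,800 × 13.1% = 6916.8
  10+ yr: 26,400 × 34.4% = 9081.6
Estimated total = 34072.8 → 34,100.

34,100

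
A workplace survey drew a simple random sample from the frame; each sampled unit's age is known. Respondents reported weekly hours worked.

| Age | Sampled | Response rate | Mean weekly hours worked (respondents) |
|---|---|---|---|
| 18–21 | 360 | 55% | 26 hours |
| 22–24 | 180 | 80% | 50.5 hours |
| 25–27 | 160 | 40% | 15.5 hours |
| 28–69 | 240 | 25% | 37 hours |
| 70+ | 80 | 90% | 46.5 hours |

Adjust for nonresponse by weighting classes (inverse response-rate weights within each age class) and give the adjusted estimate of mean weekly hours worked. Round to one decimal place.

Each respondent's weight = sampled/responded in their class; summing within a class gives n_sampled, so:
  18–21: 360 × 26 = 9360
  22–24: 180 × 50.5 = 9090
  25–27: 160 × 15.5 = 2480
  28–69: 240 × 37 = 8880
  70+: 80 × 46.5 = 3720
Adjusted estimate = 33,530 / 1,020 = 32.8725 → 32.9.

32.9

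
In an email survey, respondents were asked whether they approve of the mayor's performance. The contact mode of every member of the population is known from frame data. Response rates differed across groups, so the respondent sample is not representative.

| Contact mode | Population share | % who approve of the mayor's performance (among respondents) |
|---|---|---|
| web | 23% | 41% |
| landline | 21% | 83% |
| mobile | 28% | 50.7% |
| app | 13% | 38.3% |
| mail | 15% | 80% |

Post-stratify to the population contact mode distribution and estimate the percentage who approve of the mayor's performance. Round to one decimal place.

Each cell contributes population-share × respondent value:
  web: 0.23 × 41 = 9.43
  landline: 0.21 × 83 = 17.43
  mobile: 0.28 × 50.7 = 14.196
  app: 0.13 × 38.3 = 4.979
  mail: 0.15 × 80 = 12
Post-stratified estimate = 58.035 → 58.0%.

58.0%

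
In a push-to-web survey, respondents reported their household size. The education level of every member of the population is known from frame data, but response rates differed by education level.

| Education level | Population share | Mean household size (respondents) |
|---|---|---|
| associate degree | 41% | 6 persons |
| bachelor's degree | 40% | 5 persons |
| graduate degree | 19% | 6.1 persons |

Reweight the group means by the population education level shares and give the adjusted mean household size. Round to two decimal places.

Reweight to the known education level distribution:
  associate degree: 0.41 × 6 = 2.46
  bachelor's degree: 0.4 × 5 = 2
  graduate degree: 0.19 × 6.1 = 1.159
Post-stratified estimate = 5.619 → 5.62.

5.62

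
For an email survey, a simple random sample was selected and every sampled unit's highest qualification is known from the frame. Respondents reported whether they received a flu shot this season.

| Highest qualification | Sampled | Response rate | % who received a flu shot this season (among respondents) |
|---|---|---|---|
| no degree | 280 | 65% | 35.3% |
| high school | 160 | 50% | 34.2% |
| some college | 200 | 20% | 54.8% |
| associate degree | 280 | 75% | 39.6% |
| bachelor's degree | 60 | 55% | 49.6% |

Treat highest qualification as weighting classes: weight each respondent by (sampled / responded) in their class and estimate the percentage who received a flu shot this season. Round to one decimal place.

With weight = n_sampled/n_responded per class, the weighted class total is n_sampled:
  no degree: 280 × 35.3 = 9884
  high school: 160 × 34.2 = 5472
  some college: 200 × 54.8 = 10,960
  associate degree: 280 × 39.6 = 11,088
  bachelor's degree: 60 × 49.6 = 2976
Adjusted estimate = 40,380 / 980 = 41.2041 → 41.2%.

41.2%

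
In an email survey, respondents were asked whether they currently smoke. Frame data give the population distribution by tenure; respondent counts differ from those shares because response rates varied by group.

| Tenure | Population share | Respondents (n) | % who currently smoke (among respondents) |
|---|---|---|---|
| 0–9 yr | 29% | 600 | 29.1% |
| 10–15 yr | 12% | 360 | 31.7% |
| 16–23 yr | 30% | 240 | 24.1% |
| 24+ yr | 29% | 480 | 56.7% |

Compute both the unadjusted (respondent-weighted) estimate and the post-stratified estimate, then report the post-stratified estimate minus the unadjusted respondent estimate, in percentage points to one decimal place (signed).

-0.9 percentage points

Unadjusted (pooled respondent) estimate weights by respondent counts:
  (600/1680)×29.1 + (360/1680)×31.7 + (240/1680)×24.1 + (480/1680)×56.7 = 36.8286%
Reweighting by population tenure shares:
  0.29×29.1 + 0.12×31.7 + 0.3×24.1 + 0.29×56.7 = 35.916%
Difference = 35.916 − 36.8286 = -0.9126 pp.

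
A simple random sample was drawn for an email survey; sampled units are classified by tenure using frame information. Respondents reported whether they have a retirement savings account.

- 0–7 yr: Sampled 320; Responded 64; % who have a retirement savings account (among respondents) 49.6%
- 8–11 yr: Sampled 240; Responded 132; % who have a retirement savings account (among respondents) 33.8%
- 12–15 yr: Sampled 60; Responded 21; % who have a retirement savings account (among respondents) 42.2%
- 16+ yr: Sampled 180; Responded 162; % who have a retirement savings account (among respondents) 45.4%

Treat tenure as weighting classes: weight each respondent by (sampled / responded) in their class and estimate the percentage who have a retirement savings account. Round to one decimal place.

Class response rates: 0–7 yr 64/320 = 20%, 8–11 yr 132/240 = 55%, 12–15 yr 21/60 = 35%, 16+ yr 162/180 = 90%.
With weight = n_sampled/n_responded per class, the weighted class total is n_sampled:
  0–7 yr: 320 × 49.6 = 15,872
  8–11 yr: 240 × 33.8 = 8112
  12–15 yr: 60 × 42.2 = 2532
  16+ yr: 180 × 45.4 = 8172
Adjusted estimate = 34,688 / 800 = 43.36 → 43.4%.

43.4%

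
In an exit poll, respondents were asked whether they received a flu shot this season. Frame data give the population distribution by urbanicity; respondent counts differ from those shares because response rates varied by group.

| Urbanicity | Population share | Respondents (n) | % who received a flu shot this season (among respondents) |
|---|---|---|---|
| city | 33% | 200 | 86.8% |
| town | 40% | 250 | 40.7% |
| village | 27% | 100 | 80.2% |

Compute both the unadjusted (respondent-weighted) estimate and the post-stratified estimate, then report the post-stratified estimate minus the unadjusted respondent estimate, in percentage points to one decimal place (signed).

+1.9 percentage points

Naive respondent-only estimate (weights = respondent counts):
  (200/550)×86.8 + (250/550)×40.7 + (100/550)×80.2 = 64.6455%
Post-stratified estimate weights by population shares:
  0.33×86.8 + 0.4×40.7 + 0.27×80.2 = 66.578%
Difference = 66.578 − 64.6455 = 1.9325 pp.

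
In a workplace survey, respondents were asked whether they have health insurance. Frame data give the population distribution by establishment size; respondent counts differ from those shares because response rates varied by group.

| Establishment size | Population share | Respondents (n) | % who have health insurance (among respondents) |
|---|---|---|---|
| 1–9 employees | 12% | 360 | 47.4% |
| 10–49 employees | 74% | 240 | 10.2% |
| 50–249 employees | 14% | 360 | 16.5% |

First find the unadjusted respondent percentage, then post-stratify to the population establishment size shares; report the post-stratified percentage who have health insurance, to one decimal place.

Unadjusted (pooled respondent) estimate weights by respondent counts:
  (360/960)×47.4 + (240/960)×10.2 + (360/960)×16.5 = 26.5125%
Post-stratified estimate weights by population shares:
  0.12×47.4 + 0.74×10.2 + 0.14×16.5 = 15.546%

15.5%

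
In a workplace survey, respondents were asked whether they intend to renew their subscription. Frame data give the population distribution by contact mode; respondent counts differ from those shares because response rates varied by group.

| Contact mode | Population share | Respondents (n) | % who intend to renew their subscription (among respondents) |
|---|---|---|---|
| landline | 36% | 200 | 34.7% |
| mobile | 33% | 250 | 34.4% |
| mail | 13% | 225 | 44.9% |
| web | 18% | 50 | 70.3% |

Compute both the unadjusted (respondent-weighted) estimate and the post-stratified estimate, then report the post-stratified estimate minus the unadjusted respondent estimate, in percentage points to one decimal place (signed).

Naive respondent-only estimate (weights = respondent counts):
  (200/725)×34.7 + (250/725)×34.4 + (225/725)×44.9 + (50/725)×70.3 = 40.2172%
Post-stratified estimate weights by population shares:
  0.36×34.7 + 0.33×34.4 + 0.13×44.9 + 0.18×70.3 = 42.335%
Difference = 42.335 − 40.2172 = 2.1178 pp.

+2.1 percentage points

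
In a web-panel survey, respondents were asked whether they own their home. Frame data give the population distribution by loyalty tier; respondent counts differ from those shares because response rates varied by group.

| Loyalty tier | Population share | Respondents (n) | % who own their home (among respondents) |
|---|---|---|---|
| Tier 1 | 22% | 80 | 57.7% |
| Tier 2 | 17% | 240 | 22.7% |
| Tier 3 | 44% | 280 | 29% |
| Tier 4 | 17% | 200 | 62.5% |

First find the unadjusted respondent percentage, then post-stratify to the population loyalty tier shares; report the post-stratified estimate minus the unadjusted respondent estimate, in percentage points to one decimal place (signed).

Naive respondent-only estimate (weights = respondent counts):
  (80/800)×57.7 + (240/800)×22.7 + (280/800)×29 + (200/800)×62.5 = 38.355%
Post-stratifying to population shares instead:
  0.22×57.7 + 0.17×22.7 + 0.44×29 + 0.17×62.5 = 39.938%
Difference = 39.938 − 38.355 = 1.583 pp.

+1.6 percentage points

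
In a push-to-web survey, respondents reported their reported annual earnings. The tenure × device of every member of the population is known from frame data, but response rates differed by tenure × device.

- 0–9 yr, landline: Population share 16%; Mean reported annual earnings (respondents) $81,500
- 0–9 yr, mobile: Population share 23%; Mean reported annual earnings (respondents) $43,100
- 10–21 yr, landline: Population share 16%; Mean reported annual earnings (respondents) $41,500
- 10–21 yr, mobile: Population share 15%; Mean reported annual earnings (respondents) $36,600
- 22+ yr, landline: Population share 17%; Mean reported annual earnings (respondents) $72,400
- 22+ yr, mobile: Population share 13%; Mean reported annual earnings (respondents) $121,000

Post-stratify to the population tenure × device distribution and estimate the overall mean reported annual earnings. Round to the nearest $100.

$63,100

Reweight to the known tenure × device distribution:
  0–9 yr, landline: 0.16 × 81,500 = 13,040
  0–9 yr, mobile: 0.23 × 43,100 = 9913
  10–21 yr, landline: 0.16 × 41,500 = 6640
  10–21 yr, mobile: 0.15 × 36,600 = 5490
  22+ yr, landline: 0.17 × 72,400 = 12,308
  22+ yr, mobile: 0.13 × 121,000 = 15,730
Post-stratified estimate = 63,121 → $63,100.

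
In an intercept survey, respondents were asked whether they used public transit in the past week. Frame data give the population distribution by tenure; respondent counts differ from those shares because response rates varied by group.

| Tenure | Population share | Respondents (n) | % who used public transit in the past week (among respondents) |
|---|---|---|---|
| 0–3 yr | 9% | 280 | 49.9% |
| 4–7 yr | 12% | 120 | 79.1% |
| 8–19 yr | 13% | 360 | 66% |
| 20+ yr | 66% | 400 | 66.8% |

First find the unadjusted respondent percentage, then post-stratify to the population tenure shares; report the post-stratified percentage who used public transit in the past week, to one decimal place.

Naive respondent-only estimate (weights = respondent counts):
  (280/1160)×49.9 + (120/1160)×79.1 + (360/1160)×66 + (400/1160)×66.8 = 63.7448%
Post-stratified estimate weights by population shares:
  0.09×49.9 + 0.12×79.1 + 0.13×66 + 0.66×66.8 = 66.651%

66.7%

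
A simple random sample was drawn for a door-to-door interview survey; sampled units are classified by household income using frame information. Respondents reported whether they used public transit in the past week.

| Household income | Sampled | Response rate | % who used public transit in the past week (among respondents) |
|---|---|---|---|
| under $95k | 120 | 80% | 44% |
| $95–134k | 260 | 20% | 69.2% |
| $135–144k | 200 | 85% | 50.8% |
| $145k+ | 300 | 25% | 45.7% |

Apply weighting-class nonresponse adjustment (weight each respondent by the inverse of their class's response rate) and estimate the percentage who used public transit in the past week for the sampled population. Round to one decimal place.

With weight = n_sampled/n_responded per class, the weighted class total is n_sampled:
  under $95k: 120 × 44 = 5280
  $95–134k: 260 × 69.2 = 17,992
  $135–144k: 200 × 50.8 = 10,160
  $145k+: 300 × 45.7 = 13,710
Adjusted estimate = 47,142 / 880 = 53.5705 → 53.6%.

53.6%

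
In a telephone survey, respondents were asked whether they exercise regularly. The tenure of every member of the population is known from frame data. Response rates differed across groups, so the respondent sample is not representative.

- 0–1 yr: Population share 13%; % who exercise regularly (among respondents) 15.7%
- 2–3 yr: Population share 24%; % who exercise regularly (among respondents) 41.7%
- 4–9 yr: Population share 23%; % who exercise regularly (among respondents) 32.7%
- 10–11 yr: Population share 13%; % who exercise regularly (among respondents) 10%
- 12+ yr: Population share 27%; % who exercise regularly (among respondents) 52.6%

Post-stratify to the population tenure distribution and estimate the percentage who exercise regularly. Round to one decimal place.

Weight each group's respondent value by its population share:
  0–1 yr: 0.13 × 15.7 = 2.041
  2–3 yr: 0.24 × 41.7 = 10.008
  4–9 yr: 0.23 × 32.7 = 7.521
  10–11 yr: 0.13 × 10 = 1.3
  12+ yr: 0.27 × 52.6 = 14.202
Post-stratified estimate = 35.072 → 35.1%.

35.1%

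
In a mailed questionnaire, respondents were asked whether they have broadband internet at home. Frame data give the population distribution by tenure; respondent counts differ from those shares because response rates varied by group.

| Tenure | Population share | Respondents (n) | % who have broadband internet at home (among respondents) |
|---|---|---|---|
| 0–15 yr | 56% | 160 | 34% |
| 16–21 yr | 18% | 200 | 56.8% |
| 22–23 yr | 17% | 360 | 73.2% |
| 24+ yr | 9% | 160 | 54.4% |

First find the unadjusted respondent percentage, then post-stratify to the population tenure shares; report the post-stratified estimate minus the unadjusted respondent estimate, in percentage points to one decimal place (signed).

Without adjustment, the pooled respondent share is:
  (160/880)×34 + (200/880)×56.8 + (360/880)×73.2 + (160/880)×54.4 = 58.9273%
Post-stratifying to population shares instead:
  0.56×34 + 0.18×56.8 + 0.17×73.2 + 0.09×54.4 = 46.604%
Difference = 46.604 − 58.9273 = -12.3233 pp.

-12.3 percentage points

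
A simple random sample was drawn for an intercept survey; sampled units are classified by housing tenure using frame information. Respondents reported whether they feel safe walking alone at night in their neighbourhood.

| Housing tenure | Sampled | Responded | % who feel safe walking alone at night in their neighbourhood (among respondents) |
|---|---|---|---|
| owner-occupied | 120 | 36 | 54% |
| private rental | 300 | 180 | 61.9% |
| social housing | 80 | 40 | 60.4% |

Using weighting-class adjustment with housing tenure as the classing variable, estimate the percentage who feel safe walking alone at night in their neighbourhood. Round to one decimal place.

59.8%

Response rates by class: owner-occupied 36/120 = 30%, private rental 180/300 = 60%, social housing 40/80 = 50%.
With weight = n_sampled/n_responded per class, the weighted class total is n_sampled:
  owner-occupied: 120 × 54 = 6480
  private rental: 300 × 61.9 = 18,570
  social housing: 80 × 60.4 = 4832
Adjusted estimate = 29,882 / 500 = 59.764 → 59.8%.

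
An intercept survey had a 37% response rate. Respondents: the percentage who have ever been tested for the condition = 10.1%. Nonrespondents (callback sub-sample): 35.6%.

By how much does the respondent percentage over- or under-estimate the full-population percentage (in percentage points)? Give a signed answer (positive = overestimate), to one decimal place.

-16.1 percentage points

Nonresponse fraction = 1 − 0.37 = 0.63.
Bias = (nonresponse fraction) × (respondent percentage − nonrespondent percentage)
     = 0.63 × (10.1 − 35.6) = 0.63 × -25.5 = -16.065.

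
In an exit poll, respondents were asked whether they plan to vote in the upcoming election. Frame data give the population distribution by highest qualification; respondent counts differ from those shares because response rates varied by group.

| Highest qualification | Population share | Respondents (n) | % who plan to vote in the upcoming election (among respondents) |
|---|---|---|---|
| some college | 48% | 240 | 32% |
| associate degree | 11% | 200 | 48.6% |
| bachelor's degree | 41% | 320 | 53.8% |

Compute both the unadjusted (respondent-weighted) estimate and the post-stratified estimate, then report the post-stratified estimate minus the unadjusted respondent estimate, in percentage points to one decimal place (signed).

-2.8 percentage points

Unadjusted (pooled respondent) estimate weights by respondent counts:
  (240/760)×32 + (200/760)×48.6 + (320/760)×53.8 = 45.5474%
Reweighting by population highest qualification shares:
  0.48×32 + 0.11×48.6 + 0.41×53.8 = 42.764%
Difference = 42.764 − 45.5474 = -2.7834 pp.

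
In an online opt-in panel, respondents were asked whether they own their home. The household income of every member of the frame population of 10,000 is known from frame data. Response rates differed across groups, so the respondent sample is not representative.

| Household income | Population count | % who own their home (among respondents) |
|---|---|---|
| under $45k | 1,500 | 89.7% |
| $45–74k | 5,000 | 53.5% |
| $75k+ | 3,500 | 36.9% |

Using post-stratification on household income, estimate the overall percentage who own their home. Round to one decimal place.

53.1%

Post-stratification weights by population share, not respondent share:
  under $45k: (1,500/10,000) × 89.7 = 13.455
  $45–74k: (5,000/10,000) × 53.5 = 26.75
  $75k+: (3,500/10,000) × 36.9 = 12.915
Post-stratified estimate = 53.12 → 53.1%.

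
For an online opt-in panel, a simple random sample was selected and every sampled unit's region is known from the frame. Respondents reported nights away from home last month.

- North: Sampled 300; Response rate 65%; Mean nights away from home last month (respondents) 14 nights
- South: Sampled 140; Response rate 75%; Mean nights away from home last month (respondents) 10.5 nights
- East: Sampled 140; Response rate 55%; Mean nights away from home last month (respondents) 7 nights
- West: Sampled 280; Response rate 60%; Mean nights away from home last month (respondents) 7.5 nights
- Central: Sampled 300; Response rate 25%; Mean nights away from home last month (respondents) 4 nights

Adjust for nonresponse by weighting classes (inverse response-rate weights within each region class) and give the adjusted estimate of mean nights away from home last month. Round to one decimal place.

8.6

Each respondent's weight = sampled/responded in their class; summing within a class gives n_sampled, so:
  North: 300 × 14 = 4200
  South: 140 × 10.5 = 1470
  East: 140 × 7 = 980
  West: 280 × 7.5 = 2100
  Central: 300 × 4 = 1200
Adjusted estimate = 9950 / 1,160 = 8.57759 → 8.6.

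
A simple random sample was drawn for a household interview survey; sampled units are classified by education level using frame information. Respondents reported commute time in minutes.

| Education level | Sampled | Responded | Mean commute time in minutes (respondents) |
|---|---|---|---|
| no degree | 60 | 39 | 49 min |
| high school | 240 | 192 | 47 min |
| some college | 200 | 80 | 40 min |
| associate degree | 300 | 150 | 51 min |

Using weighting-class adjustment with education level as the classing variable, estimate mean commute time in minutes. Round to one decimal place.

Class response rates: no degree 39/60 = 65%, high school 192/240 = 80%, some college 80/200 = 40%, associate degree 150/300 = 50%.
With weight = n_sampled/n_responded per class, the weighted class total is n_sampled:
  no degree: 60 × 49 = 2940
  high school: 240 × 47 = 11,280
  some college: 200 × 40 = 8000
  associate degree: 300 × 51 = 15,300
Adjusted estimate = 37,520 / 800 = 46.9 → 46.9.

46.9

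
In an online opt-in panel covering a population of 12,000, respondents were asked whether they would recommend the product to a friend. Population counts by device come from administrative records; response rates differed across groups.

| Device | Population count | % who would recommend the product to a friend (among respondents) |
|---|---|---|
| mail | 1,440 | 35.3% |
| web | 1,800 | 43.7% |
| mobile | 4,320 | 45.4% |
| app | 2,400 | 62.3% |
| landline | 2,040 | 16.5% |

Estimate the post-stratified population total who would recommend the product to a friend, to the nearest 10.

5,090

Each cell contributes its population count × the respondent rate:
  mail: 1,440 × 35.3% = 508.32
  web: 1,800 × 43.7% = 786.6
  mobile: 4,320 × 45.4% = 1961.28
  app: 2,400 × 62.3% = 1495.2
  landline: 2,040 × 16.5% = 336.6
Estimated total = 5088 → 5,090.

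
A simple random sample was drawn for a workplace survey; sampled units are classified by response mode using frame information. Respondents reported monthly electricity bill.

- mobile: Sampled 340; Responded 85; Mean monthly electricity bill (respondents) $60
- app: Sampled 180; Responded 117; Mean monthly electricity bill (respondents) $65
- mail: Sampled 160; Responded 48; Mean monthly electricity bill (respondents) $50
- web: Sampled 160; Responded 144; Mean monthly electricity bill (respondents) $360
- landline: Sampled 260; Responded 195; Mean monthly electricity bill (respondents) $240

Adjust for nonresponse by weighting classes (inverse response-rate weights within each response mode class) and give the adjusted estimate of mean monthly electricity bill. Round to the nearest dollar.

$146

Class response rates: mobile 85/340 = 25%, app 117/180 = 65%, mail 48/160 = 30%, web 144/160 = 90%, landline 195/260 = 75%.
With weight = n_sampled/n_responded per class, the weighted class total is n_sampled:
  mobile: 340 × 60 = 20,400
  app: 180 × 65 = 11,700
  mail: 160 × 50 = 8000
  web: 160 × 360 = 57,600
  landline: 260 × 240 = 62,400
Adjusted estimate = 160,100 / 1,100 = 145.545 → $146.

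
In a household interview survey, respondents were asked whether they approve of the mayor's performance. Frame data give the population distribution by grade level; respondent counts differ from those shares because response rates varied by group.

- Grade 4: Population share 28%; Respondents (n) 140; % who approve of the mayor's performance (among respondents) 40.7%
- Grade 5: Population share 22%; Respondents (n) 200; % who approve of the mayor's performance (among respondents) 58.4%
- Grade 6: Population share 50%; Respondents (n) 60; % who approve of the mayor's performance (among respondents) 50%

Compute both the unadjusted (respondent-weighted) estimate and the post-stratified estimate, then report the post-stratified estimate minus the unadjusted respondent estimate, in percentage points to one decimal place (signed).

Naive respondent-only estimate (weights = respondent counts):
  (140/400)×40.7 + (200/400)×58.4 + (60/400)×50 = 50.945%
Reweighting by population grade level shares:
  0.28×40.7 + 0.22×58.4 + 0.5×50 = 49.244%
Difference = 49.244 − 50.945 = -1.701 pp.

-1.7 percentage points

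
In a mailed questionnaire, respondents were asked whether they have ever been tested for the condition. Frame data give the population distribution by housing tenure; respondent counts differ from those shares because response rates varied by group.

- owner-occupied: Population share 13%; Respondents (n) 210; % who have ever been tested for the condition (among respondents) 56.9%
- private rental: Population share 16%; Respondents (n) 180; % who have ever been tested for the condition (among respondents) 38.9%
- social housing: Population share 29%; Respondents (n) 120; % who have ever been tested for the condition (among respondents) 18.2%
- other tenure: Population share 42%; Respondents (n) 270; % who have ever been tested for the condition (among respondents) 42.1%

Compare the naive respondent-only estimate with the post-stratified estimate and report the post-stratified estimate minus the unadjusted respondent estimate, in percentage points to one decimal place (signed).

Without adjustment, the pooled respondent share is:
  (210/780)×56.9 + (180/780)×38.9 + (120/780)×18.2 + (270/780)×42.1 = 41.6692%
Post-stratifying to population shares instead:
  0.13×56.9 + 0.16×38.9 + 0.29×18.2 + 0.42×42.1 = 36.581%
Difference = 36.581 − 41.6692 = -5.0882 pp.

-5.1 percentage points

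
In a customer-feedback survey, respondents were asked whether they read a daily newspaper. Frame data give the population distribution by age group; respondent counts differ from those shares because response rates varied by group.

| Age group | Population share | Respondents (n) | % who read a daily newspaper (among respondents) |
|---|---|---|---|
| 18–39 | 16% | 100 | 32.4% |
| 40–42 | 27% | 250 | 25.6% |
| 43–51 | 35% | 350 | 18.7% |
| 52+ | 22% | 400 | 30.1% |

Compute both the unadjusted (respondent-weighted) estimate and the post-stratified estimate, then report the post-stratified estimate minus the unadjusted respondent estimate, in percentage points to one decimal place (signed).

-0.4 percentage points

Naive respondent-only estimate (weights = respondent counts):
  (100/1100)×32.4 + (250/1100)×25.6 + (350/1100)×18.7 + (400/1100)×30.1 = 25.6591%
Post-stratified estimate weights by population shares:
  0.16×32.4 + 0.27×25.6 + 0.35×18.7 + 0.22×30.1 = 25.263%
Difference = 25.263 − 25.6591 = -0.3961 pp.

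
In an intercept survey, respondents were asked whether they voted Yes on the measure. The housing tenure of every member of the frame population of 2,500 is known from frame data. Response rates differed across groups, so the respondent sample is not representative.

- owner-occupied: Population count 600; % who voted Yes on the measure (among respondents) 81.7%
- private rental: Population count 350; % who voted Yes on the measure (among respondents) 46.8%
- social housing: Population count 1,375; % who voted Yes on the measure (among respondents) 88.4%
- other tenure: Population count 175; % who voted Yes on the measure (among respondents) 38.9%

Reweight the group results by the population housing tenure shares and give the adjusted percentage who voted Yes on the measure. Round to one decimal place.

Weight each group's respondent value by its population share:
  owner-occupied: (600/2,500) × 81.7 = 19.608
  private rental: (350/2,500) × 46.8 = 6.552
  social housing: (1,375/2,500) × 88.4 = 48.62
  other tenure: (175/2,500) × 38.9 = 2.723
Post-stratified estimate = 77.503 → 77.5%.

77.5%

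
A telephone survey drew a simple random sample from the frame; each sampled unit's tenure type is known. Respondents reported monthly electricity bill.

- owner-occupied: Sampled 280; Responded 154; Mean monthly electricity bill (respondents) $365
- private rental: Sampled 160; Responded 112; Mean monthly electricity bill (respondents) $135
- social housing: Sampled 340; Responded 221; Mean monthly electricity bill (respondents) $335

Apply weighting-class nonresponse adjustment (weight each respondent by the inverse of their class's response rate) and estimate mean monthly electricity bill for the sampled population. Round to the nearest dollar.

Class response rates: owner-occupied 154/280 = 55%, private rental 112/160 = 70%, social housing 221/340 = 65%.
With weight = n_sampled/n_responded per class, the weighted class total is n_sampled:
  owner-occupied: 280 × 365 = 102,200
  private rental: 160 × 135 = 21,600
  social housing: 340 × 335 = 113,900
Adjusted estimate = 237,700 / 780 = 304.744 → $305.

$305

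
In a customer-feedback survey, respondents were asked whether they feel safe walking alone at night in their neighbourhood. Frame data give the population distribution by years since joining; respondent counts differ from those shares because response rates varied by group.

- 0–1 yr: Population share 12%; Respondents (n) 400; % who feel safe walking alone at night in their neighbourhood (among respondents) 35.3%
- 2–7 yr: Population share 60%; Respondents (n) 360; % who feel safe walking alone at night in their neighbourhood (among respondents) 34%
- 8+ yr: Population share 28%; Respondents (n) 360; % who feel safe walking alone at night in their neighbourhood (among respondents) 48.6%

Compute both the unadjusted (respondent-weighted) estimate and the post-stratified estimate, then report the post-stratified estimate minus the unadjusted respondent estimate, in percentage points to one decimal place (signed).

-0.9 percentage points

Without adjustment, the pooled respondent share is:
  (400/1120)×35.3 + (360/1120)×34 + (360/1120)×48.6 = 39.1571%
Reweighting by population years since joining shares:
  0.12×35.3 + 0.6×34 + 0.28×48.6 = 38.244%
Difference = 38.244 − 39.1571 = -0.9131 pp.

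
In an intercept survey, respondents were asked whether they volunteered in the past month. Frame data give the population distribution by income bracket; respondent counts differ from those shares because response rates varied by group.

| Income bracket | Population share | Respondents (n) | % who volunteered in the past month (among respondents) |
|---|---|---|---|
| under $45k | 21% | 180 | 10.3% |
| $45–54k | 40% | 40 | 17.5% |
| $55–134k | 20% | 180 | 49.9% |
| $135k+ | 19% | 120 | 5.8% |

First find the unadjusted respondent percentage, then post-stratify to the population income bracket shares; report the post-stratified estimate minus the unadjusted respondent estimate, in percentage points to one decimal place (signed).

-3.3 percentage points

Without adjustment, the pooled respondent share is:
  (180/520)×10.3 + (40/520)×17.5 + (180/520)×49.9 + (120/520)×5.8 = 23.5231%
Post-stratified estimate weights by population shares:
  0.21×10.3 + 0.4×17.5 + 0.2×49.9 + 0.19×5.8 = 20.245%
Difference = 20.245 − 23.5231 = -3.2781 pp.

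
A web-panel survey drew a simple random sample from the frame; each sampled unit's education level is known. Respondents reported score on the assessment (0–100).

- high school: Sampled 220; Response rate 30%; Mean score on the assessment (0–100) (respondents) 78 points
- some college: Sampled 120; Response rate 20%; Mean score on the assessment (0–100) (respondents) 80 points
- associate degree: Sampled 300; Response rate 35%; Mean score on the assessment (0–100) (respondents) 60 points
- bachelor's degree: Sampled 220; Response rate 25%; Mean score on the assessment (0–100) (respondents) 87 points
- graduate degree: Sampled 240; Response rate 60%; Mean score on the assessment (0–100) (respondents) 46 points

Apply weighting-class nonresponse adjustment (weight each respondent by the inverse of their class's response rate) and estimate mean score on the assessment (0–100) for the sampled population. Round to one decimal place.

68.1

With weight = n_sampled/n_responded per class, the weighted class total is n_sampled:
  high school: 220 × 78 = 17,160
  some college: 120 × 80 = 9600
  associate degree: 300 × 60 = 18,000
  bachelor's degree: 220 × 87 = 19,140
  graduate degree: 240 × 46 = 11,040
Adjusted estimate = 74,940 / 1,100 = 68.1273 → 68.1.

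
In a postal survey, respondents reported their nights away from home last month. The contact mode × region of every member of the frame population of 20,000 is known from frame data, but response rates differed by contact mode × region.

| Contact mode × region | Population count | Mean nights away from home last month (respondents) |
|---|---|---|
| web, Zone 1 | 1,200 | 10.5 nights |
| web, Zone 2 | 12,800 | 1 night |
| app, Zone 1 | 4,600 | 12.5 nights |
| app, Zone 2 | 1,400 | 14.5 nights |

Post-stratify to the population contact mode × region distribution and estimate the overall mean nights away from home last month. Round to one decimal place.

5.2

Post-stratification weights by population share, not respondent share:
  web, Zone 1: (1,200/20,000) × 10.5 = 0.63
  web, Zone 2: (12,800/20,000) × 1 = 0.64
  app, Zone 1: (4,600/20,000) × 12.5 = 2.875
  app, Zone 2: (1,400/20,000) × 14.5 = 1.015
Post-stratified estimate = 5.16 → 5.2.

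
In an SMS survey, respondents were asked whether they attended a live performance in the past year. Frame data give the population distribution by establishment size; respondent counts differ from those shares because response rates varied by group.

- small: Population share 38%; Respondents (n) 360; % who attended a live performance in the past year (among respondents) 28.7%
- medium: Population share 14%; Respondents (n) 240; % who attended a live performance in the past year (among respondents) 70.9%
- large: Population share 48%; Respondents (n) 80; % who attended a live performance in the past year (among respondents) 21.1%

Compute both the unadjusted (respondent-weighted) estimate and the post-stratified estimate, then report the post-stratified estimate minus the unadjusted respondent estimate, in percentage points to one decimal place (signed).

Without adjustment, the pooled respondent share is:
  (360/680)×28.7 + (240/680)×70.9 + (80/680)×21.1 = 42.7%
Post-stratifying to population shares instead:
  0.38×28.7 + 0.14×70.9 + 0.48×21.1 = 30.96%
Difference = 30.96 − 42.7 = -11.74 pp.

-11.7 percentage points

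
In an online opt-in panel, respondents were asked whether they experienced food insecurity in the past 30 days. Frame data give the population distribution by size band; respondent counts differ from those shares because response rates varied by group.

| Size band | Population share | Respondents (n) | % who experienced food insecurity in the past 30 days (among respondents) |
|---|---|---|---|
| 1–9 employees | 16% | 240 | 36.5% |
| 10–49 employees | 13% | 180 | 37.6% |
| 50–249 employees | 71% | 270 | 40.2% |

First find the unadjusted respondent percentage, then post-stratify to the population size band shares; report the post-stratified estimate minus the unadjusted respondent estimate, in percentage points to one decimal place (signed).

+1.0 percentage points

Unadjusted (pooled respondent) estimate weights by respondent counts:
  (240/690)×36.5 + (180/690)×37.6 + (270/690)×40.2 = 38.2348%
Post-stratified estimate weights by population shares:
  0.16×36.5 + 0.13×37.6 + 0.71×40.2 = 39.27%
Difference = 39.27 − 38.2348 = 1.0352 pp.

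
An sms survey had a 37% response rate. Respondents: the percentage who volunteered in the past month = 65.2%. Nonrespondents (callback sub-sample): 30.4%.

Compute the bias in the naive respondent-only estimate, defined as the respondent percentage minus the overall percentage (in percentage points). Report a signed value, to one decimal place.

+21.9 percentage points

Nonresponse fraction = 1 − 0.37 = 0.63.
Bias = (nonresponse fraction) × (respondent percentage − nonrespondent percentage)
     = 0.63 × (65.2 − 30.4) = 0.63 × 34.8 = 21.924.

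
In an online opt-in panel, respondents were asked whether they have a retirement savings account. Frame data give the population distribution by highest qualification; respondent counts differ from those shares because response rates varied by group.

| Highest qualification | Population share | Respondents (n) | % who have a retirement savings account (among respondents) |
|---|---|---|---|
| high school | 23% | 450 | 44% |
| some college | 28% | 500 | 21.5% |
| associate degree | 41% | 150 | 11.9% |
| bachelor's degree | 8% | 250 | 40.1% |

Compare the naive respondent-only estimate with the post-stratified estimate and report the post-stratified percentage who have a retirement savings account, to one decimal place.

24.2%

Unadjusted (pooled respondent) estimate weights by respondent counts:
  (450/1350)×44 + (500/1350)×21.5 + (150/1350)×11.9 + (250/1350)×40.1 = 31.3778%
Post-stratifying to population shares instead:
  0.23×44 + 0.28×21.5 + 0.41×11.9 + 0.08×40.1 = 24.227%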